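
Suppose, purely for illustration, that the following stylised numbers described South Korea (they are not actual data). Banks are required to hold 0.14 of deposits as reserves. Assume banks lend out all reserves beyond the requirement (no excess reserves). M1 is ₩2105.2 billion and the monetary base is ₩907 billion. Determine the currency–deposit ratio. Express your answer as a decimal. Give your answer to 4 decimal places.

0.5110

Using m = M/MB = 2105.2/907 ≈ 2.321058. From m = (1 + c)/(c + rr + e), rearranging gives 1 + c = m·(c + rr + e), so c·(1 − m) = m·(rr + e) − 1.
Hence c = [m·(rr + e) − 1]/(1 − m) = [2.321058 × (0.14 + 0) − 1] / (1 − 2.321058) ≈ 0.510993.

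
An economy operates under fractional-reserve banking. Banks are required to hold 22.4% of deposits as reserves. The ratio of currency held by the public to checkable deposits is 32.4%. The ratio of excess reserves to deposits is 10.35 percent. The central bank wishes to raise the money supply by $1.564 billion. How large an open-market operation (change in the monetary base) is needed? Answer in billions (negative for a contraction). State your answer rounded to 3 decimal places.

The money multiplier is m = (1 + c) / (rr + e + c) = (1 + 0.324) / (0.224 + 0.1035 + 0.324) ≈ 2.03223.
ΔMB = ΔM / m = (+1.564) / 2.03223 ≈ 0.7696 billion.

$0.770 billion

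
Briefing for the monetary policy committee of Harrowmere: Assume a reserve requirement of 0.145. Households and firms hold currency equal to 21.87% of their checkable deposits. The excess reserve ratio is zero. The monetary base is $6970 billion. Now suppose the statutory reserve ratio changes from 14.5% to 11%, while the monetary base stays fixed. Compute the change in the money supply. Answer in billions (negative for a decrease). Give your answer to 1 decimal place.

Initially m₁ = (1 + 0.2187) / (0.145 + 0.2187) ≈ 3.350839, so M₁ = 3.350839 × 6970 ≈ 23355.3478 billion.
After the change m₂ = (1 + 0.2187) / (0.11 + 0.2187) ≈ 3.707636, so M₂ = 3.707636 × 6970 ≈ 25842.2229 billion.
ΔM = M₂ − M₁ = 25842.2229 − 23355.3478 = 2486.8751 billion.

$2486.9 billion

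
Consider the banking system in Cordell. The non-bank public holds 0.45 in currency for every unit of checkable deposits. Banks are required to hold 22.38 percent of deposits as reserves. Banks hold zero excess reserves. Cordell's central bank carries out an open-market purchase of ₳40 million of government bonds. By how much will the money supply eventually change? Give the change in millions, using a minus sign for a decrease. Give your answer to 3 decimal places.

The money multiplier is m = (1 + c) / (rr + c) = (1 + 0.45) / (0.2238 + 0.45) ≈ 2.151974.
The purchase adds 40 million of base, so ΔM = m × ΔMB = 2.151974 × (+40) ≈ 86.079 million.

₳86.079 million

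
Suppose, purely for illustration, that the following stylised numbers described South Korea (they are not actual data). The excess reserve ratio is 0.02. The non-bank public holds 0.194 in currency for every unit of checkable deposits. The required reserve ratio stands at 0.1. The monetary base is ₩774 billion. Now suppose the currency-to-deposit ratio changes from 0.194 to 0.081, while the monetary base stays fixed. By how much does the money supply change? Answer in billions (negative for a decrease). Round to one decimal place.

₩1219.5 billion

Initially m₁ = (1 + 0.194) / (0.1 + 0.02 + 0.194) ≈ 3.80255, so M₁ = 3.80255 × 774 = 2943.1737 billion.
After the change m₂ = (1 + 0.081) / (0.1 + 0.02 + 0.081) ≈ 5.37811, so M₂ = 5.37811 × 774 ≈ 4162.6571 billion.
ΔM = M₂ − M₁ = 4162.6571 − 2943.1737 = 1219.4834 billion.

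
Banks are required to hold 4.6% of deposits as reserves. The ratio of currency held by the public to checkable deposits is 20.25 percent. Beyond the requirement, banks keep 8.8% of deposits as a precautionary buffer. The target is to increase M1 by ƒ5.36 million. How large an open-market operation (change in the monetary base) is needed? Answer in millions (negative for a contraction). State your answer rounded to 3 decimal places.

ƒ1.500 million

The money multiplier is m = (1 + c) / (rr + e + c) = (1 + 0.2025) / (0.046 + 0.088 + 0.2025) ≈ 3.57355.
ΔMB = ΔM / m = (+5.36) / 3.57355 ≈ 1.4999 million.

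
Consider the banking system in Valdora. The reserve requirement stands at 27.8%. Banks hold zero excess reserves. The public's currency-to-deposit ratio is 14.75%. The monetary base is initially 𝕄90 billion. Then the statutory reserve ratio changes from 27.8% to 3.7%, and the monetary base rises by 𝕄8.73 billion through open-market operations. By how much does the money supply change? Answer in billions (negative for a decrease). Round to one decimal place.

𝕄371.3 billion

Before: m₁ = (1 + 0.1475) / (0.278 + 0.1475) ≈ 2.6968, MB₁ = 90, so M₁ = 2.6968 × 90 = 242.712 billion.
After: m₂ = (1 + 0.1475) / (0.037 + 0.1475) ≈ 6.2195, MB₂ = 90 + 8.73 = 98.73, so M₂ = 6.2195 × 98.73 ≈ 614.0512 billion.
ΔM = M₂ − M₁ = 614.0512 − 242.712 = 371.3392 billion.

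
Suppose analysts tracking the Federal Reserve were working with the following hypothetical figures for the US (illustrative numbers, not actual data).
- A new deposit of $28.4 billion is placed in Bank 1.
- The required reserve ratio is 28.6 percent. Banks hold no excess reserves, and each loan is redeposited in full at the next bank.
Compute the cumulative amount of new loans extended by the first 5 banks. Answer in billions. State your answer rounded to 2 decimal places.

Bank i lends (1 − rr)^i of the original deposit: Bank 1 lends 28.4·0.7140 = 20.2776, Bank 2 lends 28.4·0.7140² ≈ 14.4782, and so on.
Summing a geometric series: total = 28.4·[0.7140·(1 − 0.7140^5) / (1 − 0.7140)] ≈ 57.7442 billion.

$57.74 billion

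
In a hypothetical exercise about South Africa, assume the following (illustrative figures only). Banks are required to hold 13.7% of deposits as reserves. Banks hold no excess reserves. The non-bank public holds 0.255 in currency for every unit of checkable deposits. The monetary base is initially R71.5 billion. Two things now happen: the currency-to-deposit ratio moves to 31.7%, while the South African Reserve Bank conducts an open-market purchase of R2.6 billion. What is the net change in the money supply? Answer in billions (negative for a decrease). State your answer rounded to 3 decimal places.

-13.954 billion

Before: m₁ = (1 + 0.255) / (0.137 + 0.255) ≈ 3.201531, MB₁ = 71.5, so M₁ = 3.201531 × 71.5 ≈ 228.9095 billion.
After: m₂ = (1 + 0.317) / (0.137 + 0.317) ≈ 2.900881, MB₂ = 71.5 + 2.6 = 74.1, so M₂ = 2.900881 × 74.1 ≈ 214.9553 billion.
ΔM = M₂ − M₁ = 214.9553 − 228.9095 = -13.9542 billion.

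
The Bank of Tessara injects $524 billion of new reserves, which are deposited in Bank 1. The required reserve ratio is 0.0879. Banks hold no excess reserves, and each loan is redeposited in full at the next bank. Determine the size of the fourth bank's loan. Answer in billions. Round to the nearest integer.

$363 billion

Each bank lends a fraction (1 − rr) = 0.9121 of the deposit it receives, so Bank 4 receives 524·0.9121^3 and lends 524·0.9121^4 ≈ 362.6612 billion.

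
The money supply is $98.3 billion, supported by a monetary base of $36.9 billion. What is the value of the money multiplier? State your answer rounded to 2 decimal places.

2.66

The money multiplier is m = M / MB = 98.3 / 36.9 ≈ 2.66396.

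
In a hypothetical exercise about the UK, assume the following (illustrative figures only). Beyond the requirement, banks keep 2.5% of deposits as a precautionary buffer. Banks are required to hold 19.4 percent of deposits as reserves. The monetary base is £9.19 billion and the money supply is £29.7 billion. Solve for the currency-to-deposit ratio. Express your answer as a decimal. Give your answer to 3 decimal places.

0.131

Using m = M/MB = 29.7/9.19 ≈ 3.231774. From m = (1 + c)/(c + rr + e), rearranging gives 1 + c = m·(c + rr + e), so c·(1 − m) = m·(rr + e) − 1.
Hence c = [m·(rr + e) − 1]/(1 − m) = [3.231774 × (0.194 + 0.025) − 1] / (1 − 3.231774) ≈ 0.130946.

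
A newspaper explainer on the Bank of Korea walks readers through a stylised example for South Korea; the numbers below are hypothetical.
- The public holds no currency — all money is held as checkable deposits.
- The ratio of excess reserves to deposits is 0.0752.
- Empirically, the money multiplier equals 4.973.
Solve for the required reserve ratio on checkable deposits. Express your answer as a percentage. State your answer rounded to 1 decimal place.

12.6%

Using m = 4.973. Since m = (1 + c)/(c + rr + e), the denominator satisfies c + rr + e = (1 + c)/m = (1 + 0) / 4.973 ≈ 0.201086.
With c = 0 and e = 0.0752, the required reserve ratio on checkable deposits is 0.201086 − 0 − 0.0752 = 0.125886.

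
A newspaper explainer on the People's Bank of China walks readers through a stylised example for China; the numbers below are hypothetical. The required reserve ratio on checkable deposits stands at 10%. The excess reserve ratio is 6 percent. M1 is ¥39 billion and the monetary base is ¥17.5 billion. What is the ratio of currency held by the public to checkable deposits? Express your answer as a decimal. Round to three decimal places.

Using m = M/MB = 39/17.5 ≈ 2.228571. From m = (1 + c)/(c + rr + e), rearranging gives 1 + c = m·(c + rr + e), so c·(1 − m) = m·(rr + e) − 1.
Hence c = [m·(rr + e) − 1]/(1 − m) = [2.228571 × (0.1 + 0.06) − 1] / (1 − 2.228571) ≈ 0.523721.

0.524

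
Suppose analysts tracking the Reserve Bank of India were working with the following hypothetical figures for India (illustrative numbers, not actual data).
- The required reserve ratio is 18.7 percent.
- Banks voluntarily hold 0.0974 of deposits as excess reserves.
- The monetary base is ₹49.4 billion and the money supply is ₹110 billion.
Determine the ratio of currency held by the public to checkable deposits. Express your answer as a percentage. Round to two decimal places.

29.89%

Using m = M/MB = 110/49.4 ≈ 2.226721. From m = (1 + c)/(c + rr + e), rearranging gives 1 + c = m·(c + rr + e), so c·(1 − m) = m·(rr + e) − 1.
Hence c = [m·(rr + e) − 1]/(1 − m) = [2.226721 × (0.187 + 0.0974) − 1] / (1 − 2.226721) ≈ 0.298944.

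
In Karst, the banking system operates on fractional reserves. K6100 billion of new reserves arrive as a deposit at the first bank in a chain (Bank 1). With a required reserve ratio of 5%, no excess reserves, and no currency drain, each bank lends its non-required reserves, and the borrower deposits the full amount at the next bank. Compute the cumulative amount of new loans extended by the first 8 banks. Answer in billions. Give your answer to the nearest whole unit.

Bank i lends (1 − rr)^i of the original deposit: Bank 1 lends 6100·0.9500 = 5795.0000, Bank 2 lends 6100·0.9500² = 5505.2500, and so on.
Summing a geometric series: total = 6100·[0.9500·(1 − 0.9500^8) / (1 − 0.9500)] ≈ 39009.5720 billion.

K39010 billion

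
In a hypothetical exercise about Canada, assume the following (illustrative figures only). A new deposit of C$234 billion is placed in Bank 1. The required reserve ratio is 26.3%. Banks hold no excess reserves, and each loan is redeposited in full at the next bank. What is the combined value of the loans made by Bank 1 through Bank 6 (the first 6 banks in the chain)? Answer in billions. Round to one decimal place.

C$550.7 billion

Bank i lends (1 − rr)^i of the original deposit: Bank 1 lends 234·0.7370 = 172.4580, Bank 2 lends 234·0.7370² ≈ 127.1015, and so on.
Summing a geometric series: total = 234·[0.7370·(1 − 0.7370^6) / (1 − 0.7370)] ≈ 550.6508 billion.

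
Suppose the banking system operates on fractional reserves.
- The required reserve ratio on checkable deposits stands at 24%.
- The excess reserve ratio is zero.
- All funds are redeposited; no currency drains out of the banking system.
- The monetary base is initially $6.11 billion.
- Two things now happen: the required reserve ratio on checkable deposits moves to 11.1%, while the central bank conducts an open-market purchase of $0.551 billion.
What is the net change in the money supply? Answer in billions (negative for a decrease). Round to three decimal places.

$34.551 billion

Before: m₁ = 1 / (0.24) ≈ 4.16667, MB₁ = 6.11, so M₁ = 4.16667 × 6.11 ≈ 25.4584 billion.
After: m₂ = 1 / (0.111) ≈ 9.00901, MB₂ = 6.11 + 0.551 = 6.661, so M₂ = 9.00901 × 6.661 ≈ 60.009 billion.
ΔM = M₂ − M₁ = 60.009 − 25.4584 = 34.5506 billion.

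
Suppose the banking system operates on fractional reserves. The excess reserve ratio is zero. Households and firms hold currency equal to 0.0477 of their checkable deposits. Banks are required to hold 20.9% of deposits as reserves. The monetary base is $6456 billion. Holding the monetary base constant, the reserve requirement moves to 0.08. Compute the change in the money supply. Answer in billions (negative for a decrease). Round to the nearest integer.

Initially m₁ = (1 + 0.0477) / (0.209 + 0.0477) ≈ 4.08142, so M₁ = 4.08142 × 6456 ≈ 26349.6475 billion.
After the change m₂ = (1 + 0.0477) / (0.08 + 0.0477) ≈ 8.20439, so M₂ = 8.20439 × 6456 ≈ 52967.5418 billion.
ΔM = M₂ − M₁ = 52967.5418 − 26349.6475 = 26617.8943 billion.

$26618 billion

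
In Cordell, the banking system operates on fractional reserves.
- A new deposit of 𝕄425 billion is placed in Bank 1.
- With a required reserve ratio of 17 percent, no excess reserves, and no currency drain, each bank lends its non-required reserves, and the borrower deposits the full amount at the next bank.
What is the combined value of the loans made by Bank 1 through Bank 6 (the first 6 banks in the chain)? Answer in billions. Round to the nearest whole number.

𝕄1397 billion

Bank i lends (1 − rr)^i of the original deposit: Bank 1 lends 425·0.8300 = 352.7500, Bank 2 lends 425·0.8300² = 292.7825, and so on.
Summing a geometric series: total = 425·[0.8300·(1 − 0.8300^6) / (1 − 0.8300)] ≈ 1396.5987 billion.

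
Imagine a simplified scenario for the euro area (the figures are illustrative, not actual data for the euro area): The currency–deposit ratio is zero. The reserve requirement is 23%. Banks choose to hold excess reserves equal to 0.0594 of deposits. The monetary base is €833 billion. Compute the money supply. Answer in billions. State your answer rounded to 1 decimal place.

€2878.4 billion

The money multiplier is m = 1 / (rr + e) = 1 / (0.23 + 0.0594) ≈ 3.45543.
So M = m × MB = 3.45543 × 833 ≈ 2878.3732 billion.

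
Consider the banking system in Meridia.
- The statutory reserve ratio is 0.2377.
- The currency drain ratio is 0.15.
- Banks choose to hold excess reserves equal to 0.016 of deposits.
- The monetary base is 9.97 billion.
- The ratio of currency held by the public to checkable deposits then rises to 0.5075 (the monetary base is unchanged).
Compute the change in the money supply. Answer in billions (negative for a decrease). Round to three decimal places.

-8.656 billion

Initially m₁ = (1 + 0.15) / (0.2377 + 0.016 + 0.15) ≈ 2.84865, so M₁ = 2.84865 × 9.97 ≈ 28.401 billion.
After the change m₂ = (1 + 0.5075) / (0.2377 + 0.016 + 0.5075) ≈ 1.98043, so M₂ = 1.98043 × 9.97 ≈ 19.7449 billion.
ΔM = M₂ − M₁ = 19.7449 − 28.401 = -8.6561 billion.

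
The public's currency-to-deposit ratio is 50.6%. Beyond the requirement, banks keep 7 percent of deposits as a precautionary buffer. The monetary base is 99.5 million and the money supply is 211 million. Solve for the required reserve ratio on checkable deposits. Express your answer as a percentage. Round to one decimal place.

Using m = M/MB = 211/99.5 ≈ 2.120603. Since m = (1 + c)/(c + rr + e), the denominator satisfies c + rr + e = (1 + c)/m = (1 + 0.506) / 2.120603 ≈ 0.710175.
With c = 0.506 and e = 0.07, the required reserve ratio on checkable deposits is 0.710175 − 0.506 − 0.07 = 0.134175.

13.4%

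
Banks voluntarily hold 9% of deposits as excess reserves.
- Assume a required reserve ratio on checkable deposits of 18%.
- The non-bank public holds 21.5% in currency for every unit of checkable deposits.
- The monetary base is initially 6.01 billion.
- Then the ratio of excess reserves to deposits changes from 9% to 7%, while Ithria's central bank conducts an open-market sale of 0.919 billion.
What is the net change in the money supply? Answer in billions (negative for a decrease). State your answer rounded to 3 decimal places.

-1.754 billion

Before: m₁ = (1 + 0.215) / (0.18 + 0.09 + 0.215) ≈ 2.50515, MB₁ = 6.01, so M₁ = 2.50515 × 6.01 ≈ 15.056 billion.
After: m₂ = (1 + 0.215) / (0.18 + 0.07 + 0.215) ≈ 2.61290, MB₂ = 6.01 − 0.919 = 5.091, so M₂ = 2.61290 × 5.091 ≈ 13.3023 billion.
ΔM = M₂ − M₁ = 13.3023 − 15.056 = -1.7537 billion.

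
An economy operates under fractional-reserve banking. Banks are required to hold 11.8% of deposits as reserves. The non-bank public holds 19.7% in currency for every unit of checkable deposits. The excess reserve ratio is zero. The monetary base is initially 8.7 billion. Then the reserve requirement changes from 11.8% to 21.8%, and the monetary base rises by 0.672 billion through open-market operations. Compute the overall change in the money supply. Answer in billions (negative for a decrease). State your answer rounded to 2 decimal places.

Before: m₁ = (1 + 0.197) / (0.118 + 0.197) = 3.8, MB₁ = 8.7, so M₁ = 3.8 × 8.7 = 33.06 billion.
After: m₂ = (1 + 0.197) / (0.218 + 0.197) ≈ 2.8843, MB₂ = 8.7 + 0.672 = 9.372, so M₂ = 2.8843 × 9.372 ≈ 27.0317 billion.
ΔM = M₂ − M₁ = 27.0317 − 33.06 = -6.0283 billion.

-6.03 billion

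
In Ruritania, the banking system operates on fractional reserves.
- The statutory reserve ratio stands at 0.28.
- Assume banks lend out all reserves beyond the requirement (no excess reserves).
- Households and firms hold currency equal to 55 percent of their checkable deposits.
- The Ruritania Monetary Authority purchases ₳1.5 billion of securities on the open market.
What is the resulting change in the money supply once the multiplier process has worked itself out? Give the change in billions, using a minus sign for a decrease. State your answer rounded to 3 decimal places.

₳2.801 billion

The money multiplier is m = (1 + c) / (rr + c) = (1 + 0.55) / (0.28 + 0.55) ≈ 1.86747.
The purchase adds 1.5 billion of base, so ΔM = m × ΔMB = 1.86747 × (+1.5) ≈ 2.8012 billion.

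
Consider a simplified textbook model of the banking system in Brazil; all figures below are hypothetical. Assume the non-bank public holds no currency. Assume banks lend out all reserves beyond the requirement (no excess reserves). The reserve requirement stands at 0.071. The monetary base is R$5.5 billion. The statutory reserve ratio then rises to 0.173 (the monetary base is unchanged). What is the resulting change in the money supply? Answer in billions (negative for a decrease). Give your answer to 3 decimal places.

-45.673 billion

Initially m₁ = 1 / (0.071) ≈ 14.08451, so M₁ = 14.08451 × 5.5 ≈ 77.4648 billion.
After the change m₂ = 1 / (0.173) ≈ 5.78035, so M₂ = 5.78035 × 5.5 ≈ 31.7919 billion.
ΔM = M₂ − M₁ = 31.7919 − 77.4648 = -45.6729 billion.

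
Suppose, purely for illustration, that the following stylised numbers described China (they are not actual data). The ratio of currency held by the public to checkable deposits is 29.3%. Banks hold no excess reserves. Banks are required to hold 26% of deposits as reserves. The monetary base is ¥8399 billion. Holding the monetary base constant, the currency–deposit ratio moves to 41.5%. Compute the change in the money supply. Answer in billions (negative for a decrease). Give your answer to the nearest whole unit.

Initially m₁ = (1 + 0.293) / (0.26 + 0.293) ≈ 2.33816, so M₁ = 2.33816 × 8399 ≈ 19638.2058 billion.
After the change m₂ = (1 + 0.415) / (0.26 + 0.415) ≈ 2.09630, so M₂ = 2.09630 × 8399 = 17606.8237 billion.
ΔM = M₂ − M₁ = 17606.8237 − 19638.2058 = -2031.3821 billion.

-2031 billion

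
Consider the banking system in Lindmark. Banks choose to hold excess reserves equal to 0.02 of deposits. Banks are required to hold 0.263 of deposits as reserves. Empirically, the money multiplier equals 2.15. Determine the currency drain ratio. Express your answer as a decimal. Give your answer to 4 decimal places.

Using m = 2.15. From m = (1 + c)/(c + rr + e), rearranging gives 1 + c = m·(c + rr + e), so c·(1 − m) = m·(rr + e) − 1.
Hence c = [m·(rr + e) − 1]/(1 − m) = [2.15 × (0.263 + 0.02) − 1] / (1 − 2.15) ≈ 0.340478.

0.3405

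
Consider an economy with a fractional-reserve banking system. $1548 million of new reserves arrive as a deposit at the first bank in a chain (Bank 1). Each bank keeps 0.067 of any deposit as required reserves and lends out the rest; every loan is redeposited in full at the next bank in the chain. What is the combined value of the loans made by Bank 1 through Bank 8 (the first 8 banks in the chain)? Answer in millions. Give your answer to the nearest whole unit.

$9179 million

Bank i lends (1 − rr)^i of the original deposit: Bank 1 lends 1548·0.9330 = 1444.2840, Bank 2 lends 1548·0.9330² ≈ 1347.5170, and so on.
Summing a geometric series: total = 1548·[0.9330·(1 − 0.9330^8) / (1 − 0.9330)] ≈ 9179.0343 million.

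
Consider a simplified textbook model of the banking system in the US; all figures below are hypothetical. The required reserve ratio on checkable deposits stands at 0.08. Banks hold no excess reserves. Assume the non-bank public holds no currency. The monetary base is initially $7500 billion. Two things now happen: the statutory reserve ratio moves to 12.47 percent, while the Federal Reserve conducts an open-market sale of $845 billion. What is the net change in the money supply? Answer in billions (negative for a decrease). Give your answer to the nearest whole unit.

-40382 billion

Before: m₁ = 1 / (0.08) = 12.5, MB₁ = 7500, so M₁ = 12.5 × 7500 = 93750 billion.
After: m₂ = 1 / (0.1247) ≈ 8.01925, MB₂ = 7500 − 845 = 6655, so M₂ = 8.01925 × 6655 ≈ 53368.1087 billion.
ΔM = M₂ − M₁ = 53368.1087 − 93750 = -40381.8913 billion.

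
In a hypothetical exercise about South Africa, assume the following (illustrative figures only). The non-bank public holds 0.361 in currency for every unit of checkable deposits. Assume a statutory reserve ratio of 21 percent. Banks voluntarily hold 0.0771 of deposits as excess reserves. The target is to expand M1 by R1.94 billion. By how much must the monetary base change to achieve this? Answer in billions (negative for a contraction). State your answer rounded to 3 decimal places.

The money multiplier is m = (1 + c) / (rr + e + c) = (1 + 0.361) / (0.21 + 0.0771 + 0.361) ≈ 2.09998.
ΔMB = ΔM / m = (+1.94) / 2.09998 ≈ 0.9238 billion.

R0.924 billion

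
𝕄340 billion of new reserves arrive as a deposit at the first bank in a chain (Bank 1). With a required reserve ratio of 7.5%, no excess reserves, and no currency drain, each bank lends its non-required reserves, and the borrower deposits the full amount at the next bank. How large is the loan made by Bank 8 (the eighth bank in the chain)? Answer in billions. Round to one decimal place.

𝕄182.2 billion

Each bank lends a fraction (1 − rr) = 0.9250 of the deposit it receives, so Bank 8 receives 340·0.9250^7 and lends 340·0.9250^8 ≈ 182.2270 billion.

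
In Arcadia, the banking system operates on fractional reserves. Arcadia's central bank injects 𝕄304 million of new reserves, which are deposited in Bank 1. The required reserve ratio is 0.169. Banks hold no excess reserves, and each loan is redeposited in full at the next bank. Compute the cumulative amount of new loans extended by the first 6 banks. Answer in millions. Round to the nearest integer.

Bank i lends (1 − rr)^i of the original deposit: Bank 1 lends 304·0.8310 = 252.6240, Bank 2 lends 304·0.8310² ≈ 209.9305, and so on.
Summing a geometric series: total = 304·[0.8310·(1 − 0.8310^6) / (1 − 0.8310)] ≈ 1002.5571 million.

𝕄1003 million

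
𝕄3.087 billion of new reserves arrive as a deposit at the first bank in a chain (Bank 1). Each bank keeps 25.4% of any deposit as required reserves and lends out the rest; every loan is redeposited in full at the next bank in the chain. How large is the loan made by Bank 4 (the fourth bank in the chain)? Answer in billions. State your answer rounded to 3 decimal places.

Each bank lends a fraction (1 − rr) = 0.7460 of the deposit it receives, so Bank 4 receives 3.087·0.7460^3 and lends 3.087·0.7460^4 ≈ 0.9561 billion.

𝕄0.956 billion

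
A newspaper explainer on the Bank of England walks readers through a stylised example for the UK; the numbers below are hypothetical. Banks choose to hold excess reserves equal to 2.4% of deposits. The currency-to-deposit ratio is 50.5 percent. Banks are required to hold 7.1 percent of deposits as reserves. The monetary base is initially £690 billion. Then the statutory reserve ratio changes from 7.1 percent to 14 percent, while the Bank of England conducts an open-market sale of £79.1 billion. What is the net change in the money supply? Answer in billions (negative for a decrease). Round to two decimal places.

Before: m₁ = (1 + 0.505) / (0.071 + 0.024 + 0.505) ≈ 2.508333, MB₁ = 690, so M₁ = 2.508333 × 690 ≈ 1730.7498 billion.
After: m₂ = (1 + 0.505) / (0.14 + 0.024 + 0.505) ≈ 2.249626, MB₂ = 690 − 79.1 = 610.9, so M₂ = 2.249626 × 610.9 ≈ 1374.2965 billion.
ΔM = M₂ − M₁ = 1374.2965 − 1730.7498 = -356.4533 billion.

-356.45 billion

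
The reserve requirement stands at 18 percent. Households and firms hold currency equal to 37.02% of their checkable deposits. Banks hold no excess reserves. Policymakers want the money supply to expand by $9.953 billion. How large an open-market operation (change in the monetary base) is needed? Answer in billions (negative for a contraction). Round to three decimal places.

$3.997 billion

The money multiplier is m = (1 + c) / (rr + c) = (1 + 0.3702) / (0.18 + 0.3702) ≈ 2.49037.
ΔMB = ΔM / m = (+9.953) / 2.49037 ≈ 3.9966 billion.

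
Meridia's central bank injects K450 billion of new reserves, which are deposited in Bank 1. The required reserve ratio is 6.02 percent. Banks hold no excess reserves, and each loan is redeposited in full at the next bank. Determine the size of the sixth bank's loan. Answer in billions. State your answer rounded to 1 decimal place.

K310.0 billion

Each bank lends a fraction (1 − rr) = 0.9398 of the deposit it receives, so Bank 6 receives 450·0.9398^5 and lends 450·0.9398^6 ≈ 310.0453 billion.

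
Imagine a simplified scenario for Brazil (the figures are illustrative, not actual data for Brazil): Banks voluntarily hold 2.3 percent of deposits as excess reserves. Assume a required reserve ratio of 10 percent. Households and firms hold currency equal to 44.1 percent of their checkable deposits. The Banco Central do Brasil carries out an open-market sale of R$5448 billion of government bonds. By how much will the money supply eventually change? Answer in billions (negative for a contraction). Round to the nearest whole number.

The money multiplier is m = (1 + c) / (rr + e + c) = (1 + 0.441) / (0.1 + 0.023 + 0.441) ≈ 2.55496.
The sale removes 5448 billion of base, so ΔM = m × ΔMB = 2.55496 × (−5448) ≈ -13919.4221 billion.

-13919 billion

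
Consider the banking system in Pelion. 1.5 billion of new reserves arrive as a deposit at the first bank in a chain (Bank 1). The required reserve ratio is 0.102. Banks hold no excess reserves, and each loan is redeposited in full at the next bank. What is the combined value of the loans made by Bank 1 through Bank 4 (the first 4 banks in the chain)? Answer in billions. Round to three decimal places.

Bank i lends (1 − rr)^i of the original deposit: Bank 1 lends 1.5·0.8980 = 1.3470, Bank 2 lends 1.5·0.8980² ≈ 1.2096, and so on.
Summing a geometric series: total = 1.5·[0.8980·(1 − 0.8980^4) / (1 − 0.8980)] ≈ 4.6183 billion.

4.618 billion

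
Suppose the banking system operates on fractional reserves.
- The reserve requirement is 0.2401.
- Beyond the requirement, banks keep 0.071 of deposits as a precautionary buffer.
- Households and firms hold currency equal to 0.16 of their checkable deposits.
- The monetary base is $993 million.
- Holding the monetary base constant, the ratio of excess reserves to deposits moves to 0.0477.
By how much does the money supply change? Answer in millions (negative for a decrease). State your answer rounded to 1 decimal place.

Initially m₁ = (1 + 0.16) / (0.2401 + 0.071 + 0.16) ≈ 2.46232, so M₁ = 2.46232 × 993 ≈ 2445.0838 million.
After the change m₂ = (1 + 0.16) / (0.2401 + 0.0477 + 0.16) ≈ 2.59044, so M₂ = 2.59044 × 993 ≈ 2572.3069 million.
ΔM = M₂ − M₁ = 2572.3069 − 2445.0838 = 127.2231 million.

$127.2 million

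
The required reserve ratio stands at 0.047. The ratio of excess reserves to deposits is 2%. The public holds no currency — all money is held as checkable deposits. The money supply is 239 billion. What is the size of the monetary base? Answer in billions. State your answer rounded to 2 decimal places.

16.01 billion

The money multiplier is m = 1 / (rr + e) = 1 / (0.047 + 0.02) ≈ 14.925373.
MB = M / m = 239 / 14.925373 ≈ 16.013 billion.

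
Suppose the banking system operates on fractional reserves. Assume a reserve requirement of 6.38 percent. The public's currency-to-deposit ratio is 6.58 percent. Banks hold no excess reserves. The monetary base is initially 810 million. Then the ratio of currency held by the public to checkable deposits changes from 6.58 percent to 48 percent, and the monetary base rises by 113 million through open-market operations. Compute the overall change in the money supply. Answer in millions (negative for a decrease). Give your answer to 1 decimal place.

-4149.2 million

Before: m₁ = (1 + 0.0658) / (0.0638 + 0.0658) ≈ 8.22377, MB₁ = 810, so M₁ = 8.22377 × 810 = 6661.2537 million.
After: m₂ = (1 + 0.48) / (0.0638 + 0.48) ≈ 2.72159, MB₂ = 810 + 113 = 923, so M₂ = 2.72159 × 923 ≈ 2512.0276 million.
ΔM = M₂ − M₁ = 2512.0276 − 6661.2537 = -4149.2261 million.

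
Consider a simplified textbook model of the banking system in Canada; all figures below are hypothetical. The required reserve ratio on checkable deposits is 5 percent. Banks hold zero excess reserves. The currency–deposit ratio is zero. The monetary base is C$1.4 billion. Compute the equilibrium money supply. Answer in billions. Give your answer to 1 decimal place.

With no currency drain or excess reserves, the money multiplier is m = 1/rr = 1/0.05 = 20.
Money supply M = m × MB = 20 × 1.4 = 28 billion.

C$28.0 billion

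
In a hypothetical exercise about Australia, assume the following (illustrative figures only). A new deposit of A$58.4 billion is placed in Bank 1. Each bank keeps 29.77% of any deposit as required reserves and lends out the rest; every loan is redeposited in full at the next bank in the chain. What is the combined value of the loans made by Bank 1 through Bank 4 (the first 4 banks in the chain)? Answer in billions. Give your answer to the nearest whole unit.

Bank i lends (1 − rr)^i of the original deposit: Bank 1 lends 58.4·0.7023 ≈ 41.0143, Bank 2 lends 58.4·0.7023² ≈ 28.8044, and so on.
Summing a geometric series: total = 58.4·[0.7023·(1 − 0.7023^4) / (1 − 0.7023)] ≈ 104.2550 billion.

A$104 billion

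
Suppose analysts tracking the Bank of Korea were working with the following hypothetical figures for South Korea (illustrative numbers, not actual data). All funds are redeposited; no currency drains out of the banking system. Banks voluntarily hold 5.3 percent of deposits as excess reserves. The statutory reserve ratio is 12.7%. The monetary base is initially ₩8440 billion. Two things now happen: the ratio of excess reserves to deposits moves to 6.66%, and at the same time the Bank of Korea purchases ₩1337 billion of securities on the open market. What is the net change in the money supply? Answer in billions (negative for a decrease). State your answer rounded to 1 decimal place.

Before: m₁ = 1 / (0.127 + 0.053) ≈ 5.555556, MB₁ = 8440, so M₁ = 5.555556 × 8440 ≈ 46888.8926 billion.
After: m₂ = 1 / (0.127 + 0.0666) ≈ 5.165289, MB₂ = 8440 + 1337 = 9777, so M₂ = 5.165289 × 9777 ≈ 50501.0306 billion.
ΔM = M₂ − M₁ = 50501.0306 − 46888.8926 = 3612.138 billion.

₩3612.1 billion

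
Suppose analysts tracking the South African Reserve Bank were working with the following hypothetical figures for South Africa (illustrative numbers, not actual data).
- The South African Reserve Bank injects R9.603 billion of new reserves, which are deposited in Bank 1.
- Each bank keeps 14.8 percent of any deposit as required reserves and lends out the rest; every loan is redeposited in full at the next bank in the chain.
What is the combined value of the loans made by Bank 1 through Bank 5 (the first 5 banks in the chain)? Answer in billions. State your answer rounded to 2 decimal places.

Bank i lends (1 − rr)^i of the original deposit: Bank 1 lends 9.603·0.8520 ≈ 8.1818, Bank 2 lends 9.603·0.8520² ≈ 6.9709, and so on.
Summing a geometric series: total = 9.603·[0.8520·(1 − 0.8520^5) / (1 − 0.8520)] ≈ 30.4632 billion.

R30.46 billion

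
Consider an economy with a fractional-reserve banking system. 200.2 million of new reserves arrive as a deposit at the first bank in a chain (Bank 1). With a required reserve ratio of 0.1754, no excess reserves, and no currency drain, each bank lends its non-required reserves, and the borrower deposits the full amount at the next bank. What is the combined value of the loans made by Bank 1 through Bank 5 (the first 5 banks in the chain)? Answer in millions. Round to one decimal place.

Bank i lends (1 − rr)^i of the original deposit: Bank 1 lends 200.2·0.8246 ≈ 165.0849, Bank 2 lends 200.2·0.8246² ≈ 136.1290, and so on.
Summing a geometric series: total = 200.2·[0.8246·(1 − 0.8246^5) / (1 − 0.8246)] ≈ 582.3564 million.

582.4 million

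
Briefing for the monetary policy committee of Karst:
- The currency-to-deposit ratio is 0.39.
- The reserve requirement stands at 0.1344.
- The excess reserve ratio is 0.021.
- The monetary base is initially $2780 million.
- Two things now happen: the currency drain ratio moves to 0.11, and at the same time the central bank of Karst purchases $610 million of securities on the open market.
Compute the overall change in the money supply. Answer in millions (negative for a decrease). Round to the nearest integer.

$7093 million

Before: m₁ = (1 + 0.39) / (0.1344 + 0.021 + 0.39) ≈ 2.54859, MB₁ = 2780, so M₁ = 2.54859 × 2780 = 7085.0802 million.
After: m₂ = (1 + 0.11) / (0.1344 + 0.021 + 0.11) ≈ 4.18237, MB₂ = 2780 + 610 = 3390, so M₂ = 4.18237 × 3390 = 14178.2343 million.
ΔM = M₂ − M₁ = 14178.2343 − 7085.0802 = 7093.1541 million.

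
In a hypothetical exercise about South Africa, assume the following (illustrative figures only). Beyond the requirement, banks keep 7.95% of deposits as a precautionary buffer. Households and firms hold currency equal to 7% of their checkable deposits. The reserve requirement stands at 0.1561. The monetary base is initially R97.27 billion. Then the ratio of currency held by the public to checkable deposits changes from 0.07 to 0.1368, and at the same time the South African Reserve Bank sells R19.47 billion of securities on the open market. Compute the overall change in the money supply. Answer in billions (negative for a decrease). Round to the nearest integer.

-103 billion

Before: m₁ = (1 + 0.07) / (0.1561 + 0.0795 + 0.07) ≈ 3.5013, MB₁ = 97.27, so M₁ = 3.5013 × 97.27 ≈ 340.5715 billion.
After: m₂ = (1 + 0.1368) / (0.1561 + 0.0795 + 0.1368) ≈ 3.0526, MB₂ = 97.27 − 19.47 = 77.8, so M₂ = 3.0526 × 77.8 ≈ 237.4923 billion.
ΔM = M₂ − M₁ = 237.4923 − 340.5715 = -103.0792 billion.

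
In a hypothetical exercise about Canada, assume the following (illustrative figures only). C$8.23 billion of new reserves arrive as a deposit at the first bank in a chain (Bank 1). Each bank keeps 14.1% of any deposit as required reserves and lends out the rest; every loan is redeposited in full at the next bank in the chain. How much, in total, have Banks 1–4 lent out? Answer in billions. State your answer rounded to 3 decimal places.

C$22.840 billion

Bank i lends (1 − rr)^i of the original deposit: Bank 1 lends 8.23·0.8590 ≈ 7.0696, Bank 2 lends 8.23·0.8590² ≈ 6.0728, and so on.
Summing a geometric series: total = 8.23·[0.8590·(1 − 0.8590^4) / (1 − 0.8590)] ≈ 22.8398 billion.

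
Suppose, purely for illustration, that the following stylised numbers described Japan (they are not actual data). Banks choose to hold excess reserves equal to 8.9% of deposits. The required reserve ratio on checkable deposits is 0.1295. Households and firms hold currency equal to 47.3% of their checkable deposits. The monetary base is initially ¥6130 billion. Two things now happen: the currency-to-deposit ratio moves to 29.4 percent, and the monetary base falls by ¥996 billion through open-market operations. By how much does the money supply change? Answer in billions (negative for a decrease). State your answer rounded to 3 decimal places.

Before: m₁ = (1 + 0.473) / (0.1295 + 0.089 + 0.473) ≈ 2.1301518, MB₁ = 6130, so M₁ = 2.1301518 × 6130 ≈ 13057.8305 billion.
After: m₂ = (1 + 0.294) / (0.1295 + 0.089 + 0.294) ≈ 2.5248780, MB₂ = 6130 − 996 = 5134, so M₂ = 2.5248780 × 5134 ≈ 12962.7237 billion.
ΔM = M₂ − M₁ = 12962.7237 − 13057.8305 = -95.1068 billion.

-95.107 billion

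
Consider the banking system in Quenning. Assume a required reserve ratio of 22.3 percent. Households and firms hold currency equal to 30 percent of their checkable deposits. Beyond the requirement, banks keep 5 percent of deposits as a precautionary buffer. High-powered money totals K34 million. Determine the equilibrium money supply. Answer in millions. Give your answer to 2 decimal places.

The money multiplier is m = (1 + c) / (rr + e + c) = (1 + 0.3) / (0.223 + 0.05 + 0.3) ≈ 2.26876.
So M = m × MB = 2.26876 × 34 ≈ 77.1378 million.

K77.14 million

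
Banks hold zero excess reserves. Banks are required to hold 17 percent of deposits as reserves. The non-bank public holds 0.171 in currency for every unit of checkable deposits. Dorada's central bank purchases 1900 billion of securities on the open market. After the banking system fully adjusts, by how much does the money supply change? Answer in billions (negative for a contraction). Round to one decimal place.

The money multiplier is m = (1 + c) / (rr + c) = (1 + 0.171) / (0.17 + 0.171) ≈ 3.434018.
The purchase adds 1900 billion of base, so ΔM = m × ΔMB = 3.434018 × (+1900) = 6524.6342 billion.

6524.6 billion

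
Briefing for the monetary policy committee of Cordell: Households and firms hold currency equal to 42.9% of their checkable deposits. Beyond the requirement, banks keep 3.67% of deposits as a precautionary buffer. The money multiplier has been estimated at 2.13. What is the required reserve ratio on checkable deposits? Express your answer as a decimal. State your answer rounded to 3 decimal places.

Using m = 2.13. Since m = (1 + c)/(c + rr + e), the denominator satisfies c + rr + e = (1 + c)/m = (1 + 0.429) / 2.13 ≈ 0.670892.
With c = 0.429 and e = 0.0367, the required reserve ratio on checkable deposits is 0.670892 − 0.429 − 0.0367 = 0.205192.

0.205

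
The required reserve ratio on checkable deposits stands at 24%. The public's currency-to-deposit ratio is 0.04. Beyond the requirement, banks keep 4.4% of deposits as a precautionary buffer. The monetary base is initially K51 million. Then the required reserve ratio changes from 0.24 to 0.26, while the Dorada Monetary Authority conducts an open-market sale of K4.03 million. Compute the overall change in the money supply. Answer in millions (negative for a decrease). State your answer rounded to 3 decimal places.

Before: m₁ = (1 + 0.04) / (0.24 + 0.044 + 0.04) ≈ 3.209877, MB₁ = 51, so M₁ = 3.209877 × 51 ≈ 163.7037 million.
After: m₂ = (1 + 0.04) / (0.26 + 0.044 + 0.04) ≈ 3.023256, MB₂ = 51 − 4.03 = 46.97, so M₂ = 3.023256 × 46.97 ≈ 142.0023 million.
ΔM = M₂ − M₁ = 142.0023 − 163.7037 = -21.7014 million.

-21.701 million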